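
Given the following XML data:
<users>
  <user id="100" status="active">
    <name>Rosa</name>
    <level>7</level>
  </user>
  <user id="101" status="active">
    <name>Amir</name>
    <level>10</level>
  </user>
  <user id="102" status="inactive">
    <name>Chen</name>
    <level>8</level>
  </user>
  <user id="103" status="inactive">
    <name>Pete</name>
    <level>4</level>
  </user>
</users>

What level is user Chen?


Finding user: Chen
<level>8</level>

ANSWER: 8


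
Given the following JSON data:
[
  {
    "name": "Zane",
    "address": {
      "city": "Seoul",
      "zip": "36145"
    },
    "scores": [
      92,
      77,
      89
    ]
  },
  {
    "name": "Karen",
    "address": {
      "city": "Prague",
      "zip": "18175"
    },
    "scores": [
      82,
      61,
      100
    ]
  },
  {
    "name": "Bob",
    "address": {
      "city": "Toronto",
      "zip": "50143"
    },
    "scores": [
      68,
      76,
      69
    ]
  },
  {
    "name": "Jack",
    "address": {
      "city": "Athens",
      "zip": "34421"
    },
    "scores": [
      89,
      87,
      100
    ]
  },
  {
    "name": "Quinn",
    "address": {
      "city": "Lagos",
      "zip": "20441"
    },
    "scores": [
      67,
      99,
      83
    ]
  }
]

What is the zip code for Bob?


Path: records[2].address.zip
Value: 50143

ANSWER: 50143


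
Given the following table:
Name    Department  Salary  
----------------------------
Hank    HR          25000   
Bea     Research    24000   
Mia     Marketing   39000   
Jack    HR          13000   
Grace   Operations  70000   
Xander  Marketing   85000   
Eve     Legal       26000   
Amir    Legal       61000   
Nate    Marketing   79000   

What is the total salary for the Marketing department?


Marketing department members:
  Mia: 39000
  Xander: 85000
  Nate: 79000
Total = 39000 + 85000 + 79000 = 203000

ANSWER: 203000


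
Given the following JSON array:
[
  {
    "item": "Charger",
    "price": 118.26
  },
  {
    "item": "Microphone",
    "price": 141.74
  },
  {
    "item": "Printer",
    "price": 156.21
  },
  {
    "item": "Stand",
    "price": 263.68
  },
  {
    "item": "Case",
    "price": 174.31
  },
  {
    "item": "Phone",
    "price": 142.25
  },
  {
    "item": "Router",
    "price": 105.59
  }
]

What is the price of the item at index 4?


Array index 4 -> Case
price = 174.31

ANSWER: 174.31


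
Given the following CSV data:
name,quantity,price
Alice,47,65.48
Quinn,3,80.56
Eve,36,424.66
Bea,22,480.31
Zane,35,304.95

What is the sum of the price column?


Values in 'price' column:
  Row 1: 65.48
  Row 2: 80.56
  Row 3: 424.66
  Row 4: 480.31
  Row 5: 304.95
Sum = 65.48 + 80.56 + 424.66 + 480.31 + 304.95 = 1355.96

ANSWER: 1355.96


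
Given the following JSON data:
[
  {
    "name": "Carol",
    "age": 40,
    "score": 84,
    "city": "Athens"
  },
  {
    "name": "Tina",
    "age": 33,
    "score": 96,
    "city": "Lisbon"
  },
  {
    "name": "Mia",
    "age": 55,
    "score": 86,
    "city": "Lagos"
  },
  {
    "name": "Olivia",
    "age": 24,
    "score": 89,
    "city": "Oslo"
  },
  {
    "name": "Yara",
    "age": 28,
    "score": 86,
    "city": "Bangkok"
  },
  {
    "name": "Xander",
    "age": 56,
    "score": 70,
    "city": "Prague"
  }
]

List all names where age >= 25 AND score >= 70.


Checking both conditions:
  Carol (age=40, score=84) -> YES
  Tina (age=33, score=96) -> YES
  Mia (age=55, score=86) -> YES
  Olivia (age=24, score=89) -> no
  Yara (age=28, score=86) -> YES
  Xander (age=56, score=70) -> YES


ANSWER: Carol, Tina, Mia, Yara, Xander


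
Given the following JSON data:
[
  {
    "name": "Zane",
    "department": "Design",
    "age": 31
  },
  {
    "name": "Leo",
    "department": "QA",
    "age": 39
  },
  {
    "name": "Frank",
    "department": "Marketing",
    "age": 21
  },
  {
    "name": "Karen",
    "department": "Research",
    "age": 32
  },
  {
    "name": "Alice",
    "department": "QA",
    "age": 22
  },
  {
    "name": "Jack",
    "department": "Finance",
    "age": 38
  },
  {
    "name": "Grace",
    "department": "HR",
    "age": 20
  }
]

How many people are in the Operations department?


Scanning records for department = Operations
  No matches found
Count: 0

ANSWER: 0


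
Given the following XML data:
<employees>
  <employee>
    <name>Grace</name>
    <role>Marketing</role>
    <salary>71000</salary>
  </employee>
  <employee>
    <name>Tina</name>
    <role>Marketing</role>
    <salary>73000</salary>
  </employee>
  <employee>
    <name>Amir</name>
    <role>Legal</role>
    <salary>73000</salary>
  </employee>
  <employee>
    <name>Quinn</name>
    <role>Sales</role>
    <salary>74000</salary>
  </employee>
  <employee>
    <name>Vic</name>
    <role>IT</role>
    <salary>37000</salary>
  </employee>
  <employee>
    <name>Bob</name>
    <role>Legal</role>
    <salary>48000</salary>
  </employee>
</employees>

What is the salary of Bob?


Searching for <employee> with <name>Bob</name>
Found at position 6
<salary>48000</salary>

ANSWER: 48000


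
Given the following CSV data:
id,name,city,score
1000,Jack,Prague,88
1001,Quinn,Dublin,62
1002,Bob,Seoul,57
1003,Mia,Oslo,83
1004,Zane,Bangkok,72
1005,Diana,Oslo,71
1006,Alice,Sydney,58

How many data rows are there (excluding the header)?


Counting rows (excluding header):
Header: id,name,city,score
Data rows: 7

ANSWER: 7


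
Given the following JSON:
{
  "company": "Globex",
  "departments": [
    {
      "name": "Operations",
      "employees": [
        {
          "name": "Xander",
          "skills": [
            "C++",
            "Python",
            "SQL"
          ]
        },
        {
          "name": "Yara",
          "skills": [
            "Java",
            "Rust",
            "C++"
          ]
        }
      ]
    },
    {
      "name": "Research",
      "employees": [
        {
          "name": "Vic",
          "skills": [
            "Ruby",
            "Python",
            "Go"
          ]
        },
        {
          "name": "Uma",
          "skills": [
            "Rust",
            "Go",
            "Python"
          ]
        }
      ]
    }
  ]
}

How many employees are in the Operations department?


Path: departments[0].employees
Count: 2

ANSWER: 2


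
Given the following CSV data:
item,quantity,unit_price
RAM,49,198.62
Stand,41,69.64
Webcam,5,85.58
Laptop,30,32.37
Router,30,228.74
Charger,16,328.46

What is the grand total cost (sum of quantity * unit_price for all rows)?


Computing row totals:
  RAM: 49 * 198.62 = 9732.38
  Stand: 41 * 69.64 = 2855.24
  Webcam: 5 * 85.58 = 427.9
  Laptop: 30 * 32.37 = 971.1
  Router: 30 * 228.74 = 6862.2
  Charger: 16 * 328.46 = 5255.36
Grand total = 9732.38 + 2855.24 + 427.9 + 971.1 + 6862.2 + 5255.36 = 26104.18

ANSWER: 26104.18


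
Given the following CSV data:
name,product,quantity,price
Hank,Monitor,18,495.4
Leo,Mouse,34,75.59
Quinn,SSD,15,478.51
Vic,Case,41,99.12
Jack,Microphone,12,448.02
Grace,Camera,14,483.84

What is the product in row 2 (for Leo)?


Row 2: Leo
Column 'product' = Mouse

ANSWER: Mouse


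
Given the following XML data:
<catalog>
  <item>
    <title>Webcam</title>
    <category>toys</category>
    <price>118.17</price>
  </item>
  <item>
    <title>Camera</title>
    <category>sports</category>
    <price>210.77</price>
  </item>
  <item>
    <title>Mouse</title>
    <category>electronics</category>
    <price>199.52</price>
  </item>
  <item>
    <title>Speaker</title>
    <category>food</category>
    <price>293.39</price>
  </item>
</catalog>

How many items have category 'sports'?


Scanning <item> elements for <category>sports</category>:
  Item 2: Camera -> MATCH
Count: 1

ANSWER: 1


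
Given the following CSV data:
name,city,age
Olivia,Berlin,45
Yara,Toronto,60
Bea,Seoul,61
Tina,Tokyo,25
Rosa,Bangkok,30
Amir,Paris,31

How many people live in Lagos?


Scanning city column for 'Lagos':
Total matches: 0

ANSWER: 0


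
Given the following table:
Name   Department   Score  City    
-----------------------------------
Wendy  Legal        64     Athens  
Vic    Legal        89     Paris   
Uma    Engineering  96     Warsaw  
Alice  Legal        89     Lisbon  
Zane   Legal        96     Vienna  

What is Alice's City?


Row 4: Alice
City = Lisbon

ANSWER: Lisbon


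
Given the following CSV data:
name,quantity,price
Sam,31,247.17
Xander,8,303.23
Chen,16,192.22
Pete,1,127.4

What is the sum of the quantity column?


Values in 'quantity' column:
  Row 1: 31
  Row 2: 8
  Row 3: 16
  Row 4: 1
Sum = 31 + 8 + 16 + 1 = 56

ANSWER: 56


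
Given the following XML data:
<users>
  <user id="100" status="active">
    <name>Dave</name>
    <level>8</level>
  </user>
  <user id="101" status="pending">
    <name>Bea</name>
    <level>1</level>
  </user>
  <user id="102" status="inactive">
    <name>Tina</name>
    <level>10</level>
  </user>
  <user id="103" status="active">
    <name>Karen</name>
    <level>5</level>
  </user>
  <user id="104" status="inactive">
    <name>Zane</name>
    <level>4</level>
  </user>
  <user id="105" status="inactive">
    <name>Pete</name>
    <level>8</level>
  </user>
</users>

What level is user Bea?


Finding user: Bea
<level>1</level>

ANSWER: 1


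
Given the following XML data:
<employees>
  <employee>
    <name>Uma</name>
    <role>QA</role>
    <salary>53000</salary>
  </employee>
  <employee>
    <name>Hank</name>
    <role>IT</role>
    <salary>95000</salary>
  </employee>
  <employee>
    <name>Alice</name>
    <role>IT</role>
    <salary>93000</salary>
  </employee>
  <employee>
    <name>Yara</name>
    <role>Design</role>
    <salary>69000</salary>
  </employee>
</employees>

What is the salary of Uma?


Searching for <employee> with <name>Uma</name>
Found at position 1
<salary>53000</salary>

ANSWER: 53000


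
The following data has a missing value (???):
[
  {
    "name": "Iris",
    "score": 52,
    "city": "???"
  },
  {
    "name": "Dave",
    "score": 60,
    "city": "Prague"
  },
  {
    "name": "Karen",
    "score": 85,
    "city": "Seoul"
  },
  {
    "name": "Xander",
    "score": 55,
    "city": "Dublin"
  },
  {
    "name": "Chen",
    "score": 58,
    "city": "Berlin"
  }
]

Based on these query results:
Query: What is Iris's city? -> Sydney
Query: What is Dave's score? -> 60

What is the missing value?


The missing value is Iris's city
From query: Iris's city = Sydney

ANSWER: Sydney


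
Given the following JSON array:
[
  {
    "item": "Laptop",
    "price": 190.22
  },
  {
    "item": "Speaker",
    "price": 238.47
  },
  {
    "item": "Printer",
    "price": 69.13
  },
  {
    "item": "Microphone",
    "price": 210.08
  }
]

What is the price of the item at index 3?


Array index 3 -> Microphone
price = 210.08

ANSWER: 210.08


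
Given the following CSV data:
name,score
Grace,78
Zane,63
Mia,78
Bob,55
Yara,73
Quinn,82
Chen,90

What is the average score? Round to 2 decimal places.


Scores: 78, 63, 78, 55, 73, 82, 90
Sum = 519
Count = 7
Average = 519 / 7 = 74.14

ANSWER: 74.14


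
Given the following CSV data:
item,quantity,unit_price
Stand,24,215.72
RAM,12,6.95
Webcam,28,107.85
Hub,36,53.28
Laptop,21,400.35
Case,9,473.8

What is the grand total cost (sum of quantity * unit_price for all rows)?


Computing row totals:
  Stand: 24 * 215.72 = 5177.28
  RAM: 12 * 6.95 = 83.4
  Webcam: 28 * 107.85 = 3019.8
  Hub: 36 * 53.28 = 1918.08
  Laptop: 21 * 400.35 = 8407.35
  Case: 9 * 473.8 = 4264.2
Grand total = 5177.28 + 83.4 + 3019.8 + 1918.08 + 8407.35 + 4264.2 = 22870.11

ANSWER: 22870.11


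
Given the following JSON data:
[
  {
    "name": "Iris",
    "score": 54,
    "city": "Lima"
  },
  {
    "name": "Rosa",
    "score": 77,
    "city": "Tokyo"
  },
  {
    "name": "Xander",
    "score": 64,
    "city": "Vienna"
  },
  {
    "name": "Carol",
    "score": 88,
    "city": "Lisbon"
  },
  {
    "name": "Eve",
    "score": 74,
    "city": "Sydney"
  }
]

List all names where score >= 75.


Filtering records where score >= 75:
  Iris (score=54) -> no
  Rosa (score=77) -> YES
  Xander (score=64) -> no
  Carol (score=88) -> YES
  Eve (score=74) -> no


ANSWER: Rosa, Carol


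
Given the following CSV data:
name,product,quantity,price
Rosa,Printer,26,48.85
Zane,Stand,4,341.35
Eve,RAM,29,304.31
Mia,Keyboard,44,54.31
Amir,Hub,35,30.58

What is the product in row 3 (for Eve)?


Row 3: Eve
Column 'product' = RAM

ANSWER: RAM


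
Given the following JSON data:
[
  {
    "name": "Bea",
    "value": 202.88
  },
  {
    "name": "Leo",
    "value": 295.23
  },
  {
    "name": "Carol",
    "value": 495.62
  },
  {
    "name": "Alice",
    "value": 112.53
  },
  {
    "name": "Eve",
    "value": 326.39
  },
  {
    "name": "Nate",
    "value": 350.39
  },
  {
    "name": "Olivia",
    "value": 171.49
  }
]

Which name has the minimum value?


Comparing values:
  Bea: 202.88
  Leo: 295.23
  Carol: 495.62
  Alice: 112.53
  Eve: 326.39
  Nate: 350.39
  Olivia: 171.49
Minimum: Alice (112.53)

ANSWER: Alice


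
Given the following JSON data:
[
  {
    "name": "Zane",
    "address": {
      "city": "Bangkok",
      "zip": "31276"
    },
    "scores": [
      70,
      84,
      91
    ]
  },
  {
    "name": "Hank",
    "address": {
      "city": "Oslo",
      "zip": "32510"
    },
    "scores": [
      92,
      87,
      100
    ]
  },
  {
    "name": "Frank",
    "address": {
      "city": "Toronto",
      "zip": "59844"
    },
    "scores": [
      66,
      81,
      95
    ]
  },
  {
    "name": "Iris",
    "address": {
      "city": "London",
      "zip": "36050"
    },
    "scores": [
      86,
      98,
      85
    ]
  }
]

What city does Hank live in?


Path: records[1].address.city
Value: Oslo

ANSWER: Oslo


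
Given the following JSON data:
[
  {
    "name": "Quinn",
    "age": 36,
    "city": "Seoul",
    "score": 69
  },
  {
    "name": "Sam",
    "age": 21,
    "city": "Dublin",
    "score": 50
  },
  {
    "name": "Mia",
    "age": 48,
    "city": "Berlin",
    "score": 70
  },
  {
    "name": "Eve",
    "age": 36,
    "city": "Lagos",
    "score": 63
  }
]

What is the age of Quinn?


Looking up record where name = Quinn
Record index: 0
Field 'age' = 36

ANSWER: 36


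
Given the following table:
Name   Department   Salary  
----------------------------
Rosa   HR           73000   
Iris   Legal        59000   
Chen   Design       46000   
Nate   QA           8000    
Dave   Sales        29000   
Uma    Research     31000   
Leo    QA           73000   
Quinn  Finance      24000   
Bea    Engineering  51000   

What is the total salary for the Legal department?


Legal department members:
  Iris: 59000
Total = 59000 = 59000

ANSWER: 59000


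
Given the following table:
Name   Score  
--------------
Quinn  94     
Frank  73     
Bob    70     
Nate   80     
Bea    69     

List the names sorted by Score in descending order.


Sorting by Score (descending):
  Quinn: 94
  Nate: 80
  Frank: 73
  Bob: 70
  Bea: 69


ANSWER: Quinn, Nate, Frank, Bob, Bea


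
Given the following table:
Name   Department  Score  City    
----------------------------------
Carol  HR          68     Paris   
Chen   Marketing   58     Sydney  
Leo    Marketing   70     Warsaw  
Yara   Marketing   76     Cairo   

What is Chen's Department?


Row 2: Chen
Department = Marketing

ANSWER: Marketing


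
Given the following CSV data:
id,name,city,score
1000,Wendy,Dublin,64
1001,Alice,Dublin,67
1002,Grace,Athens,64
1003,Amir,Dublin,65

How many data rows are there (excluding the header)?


Counting rows (excluding header):
Header: id,name,city,score
Data rows: 4

ANSWER: 4


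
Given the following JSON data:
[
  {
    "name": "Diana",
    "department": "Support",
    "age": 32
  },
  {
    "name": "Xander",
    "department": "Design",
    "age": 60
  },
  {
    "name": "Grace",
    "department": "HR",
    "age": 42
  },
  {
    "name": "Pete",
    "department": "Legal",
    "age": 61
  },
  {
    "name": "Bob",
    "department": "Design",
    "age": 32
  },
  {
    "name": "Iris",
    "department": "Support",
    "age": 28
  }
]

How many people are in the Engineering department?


Scanning records for department = Engineering
  No matches found
Count: 0

ANSWER: 0


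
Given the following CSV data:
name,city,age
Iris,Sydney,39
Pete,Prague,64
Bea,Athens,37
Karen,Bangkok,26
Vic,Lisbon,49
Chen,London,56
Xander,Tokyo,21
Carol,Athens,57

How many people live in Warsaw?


Scanning city column for 'Warsaw':
Total matches: 0

ANSWER: 0


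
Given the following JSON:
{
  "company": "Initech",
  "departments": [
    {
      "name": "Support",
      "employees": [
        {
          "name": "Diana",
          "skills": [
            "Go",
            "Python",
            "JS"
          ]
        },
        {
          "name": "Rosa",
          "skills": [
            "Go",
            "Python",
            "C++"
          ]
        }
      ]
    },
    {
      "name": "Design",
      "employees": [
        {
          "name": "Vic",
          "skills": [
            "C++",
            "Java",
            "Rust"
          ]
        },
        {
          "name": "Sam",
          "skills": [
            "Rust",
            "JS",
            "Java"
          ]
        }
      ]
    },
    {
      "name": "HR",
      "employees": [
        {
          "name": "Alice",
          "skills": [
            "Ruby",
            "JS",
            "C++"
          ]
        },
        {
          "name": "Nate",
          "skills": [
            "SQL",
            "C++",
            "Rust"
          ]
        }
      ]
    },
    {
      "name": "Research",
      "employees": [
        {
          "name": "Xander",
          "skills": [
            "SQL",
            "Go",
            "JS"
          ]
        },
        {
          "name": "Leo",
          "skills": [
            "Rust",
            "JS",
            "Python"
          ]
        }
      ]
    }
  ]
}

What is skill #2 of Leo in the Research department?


Path: departments[3].employees[1].skills[1]
Value: JS

ANSWER: JS


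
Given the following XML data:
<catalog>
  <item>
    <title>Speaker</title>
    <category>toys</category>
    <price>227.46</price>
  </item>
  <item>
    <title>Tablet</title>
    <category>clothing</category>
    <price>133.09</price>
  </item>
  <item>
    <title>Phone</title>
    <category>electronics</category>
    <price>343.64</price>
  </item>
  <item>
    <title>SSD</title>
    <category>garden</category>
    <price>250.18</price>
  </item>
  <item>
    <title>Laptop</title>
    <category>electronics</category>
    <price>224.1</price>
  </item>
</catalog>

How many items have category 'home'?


Scanning <item> elements for <category>home</category>:
Count: 0

ANSWER: 0


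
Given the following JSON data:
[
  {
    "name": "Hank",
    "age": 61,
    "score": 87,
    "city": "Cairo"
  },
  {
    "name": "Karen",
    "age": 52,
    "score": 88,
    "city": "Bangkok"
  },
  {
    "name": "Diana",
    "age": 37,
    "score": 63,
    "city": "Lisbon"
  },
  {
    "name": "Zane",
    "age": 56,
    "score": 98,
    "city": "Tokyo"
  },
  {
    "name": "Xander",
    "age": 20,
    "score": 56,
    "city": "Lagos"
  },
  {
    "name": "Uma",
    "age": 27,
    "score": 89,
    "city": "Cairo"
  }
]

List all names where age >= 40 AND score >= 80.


Checking both conditions:
  Hank (age=61, score=87) -> YES
  Karen (age=52, score=88) -> YES
  Diana (age=37, score=63) -> no
  Zane (age=56, score=98) -> YES
  Xander (age=20, score=56) -> no
  Uma (age=27, score=89) -> no


ANSWER: Hank, Karen, Zane


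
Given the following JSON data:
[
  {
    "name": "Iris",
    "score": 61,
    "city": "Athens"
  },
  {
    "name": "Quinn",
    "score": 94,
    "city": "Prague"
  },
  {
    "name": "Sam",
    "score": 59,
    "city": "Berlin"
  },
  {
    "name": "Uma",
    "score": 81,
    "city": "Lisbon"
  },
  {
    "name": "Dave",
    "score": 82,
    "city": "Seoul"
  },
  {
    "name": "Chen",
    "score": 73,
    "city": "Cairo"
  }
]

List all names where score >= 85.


Filtering records where score >= 85:
  Iris (score=61) -> no
  Quinn (score=94) -> YES
  Sam (score=59) -> no
  Uma (score=81) -> no
  Dave (score=82) -> no
  Chen (score=73) -> no


ANSWER: Quinn


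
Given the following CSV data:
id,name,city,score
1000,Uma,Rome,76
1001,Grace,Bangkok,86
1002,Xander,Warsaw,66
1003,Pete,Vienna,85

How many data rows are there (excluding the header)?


Counting rows (excluding header):
Header: id,name,city,score
Data rows: 4

ANSWER: 4


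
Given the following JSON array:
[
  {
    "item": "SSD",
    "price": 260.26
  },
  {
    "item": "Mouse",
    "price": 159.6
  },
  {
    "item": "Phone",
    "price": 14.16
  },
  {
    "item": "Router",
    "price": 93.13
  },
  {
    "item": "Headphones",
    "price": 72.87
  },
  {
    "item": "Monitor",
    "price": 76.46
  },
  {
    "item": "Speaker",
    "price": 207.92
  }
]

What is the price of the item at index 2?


Array index 2 -> Phone
price = 14.16

ANSWER: 14.16


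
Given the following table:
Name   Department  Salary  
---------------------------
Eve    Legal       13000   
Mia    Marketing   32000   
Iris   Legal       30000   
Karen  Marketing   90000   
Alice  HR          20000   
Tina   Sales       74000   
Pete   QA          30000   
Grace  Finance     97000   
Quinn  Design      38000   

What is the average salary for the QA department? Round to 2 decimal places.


QA department members:
  Pete: 30000
Sum = 30000
Count = 1
Average = 30000 / 1 = 30000.00

ANSWER: 30000.00


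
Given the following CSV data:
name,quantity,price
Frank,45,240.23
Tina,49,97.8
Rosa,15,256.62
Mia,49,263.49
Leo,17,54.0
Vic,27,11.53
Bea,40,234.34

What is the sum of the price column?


Values in 'price' column:
  Row 1: 240.23
  Row 2: 97.8
  Row 3: 256.62
  Row 4: 263.49
  Row 5: 54.0
  Row 6: 11.53
  Row 7: 234.34
Sum = 240.23 + 97.8 + 256.62 + 263.49 + 54.0 + 11.53 + 234.34 = 1158.01

ANSWER: 1158.01


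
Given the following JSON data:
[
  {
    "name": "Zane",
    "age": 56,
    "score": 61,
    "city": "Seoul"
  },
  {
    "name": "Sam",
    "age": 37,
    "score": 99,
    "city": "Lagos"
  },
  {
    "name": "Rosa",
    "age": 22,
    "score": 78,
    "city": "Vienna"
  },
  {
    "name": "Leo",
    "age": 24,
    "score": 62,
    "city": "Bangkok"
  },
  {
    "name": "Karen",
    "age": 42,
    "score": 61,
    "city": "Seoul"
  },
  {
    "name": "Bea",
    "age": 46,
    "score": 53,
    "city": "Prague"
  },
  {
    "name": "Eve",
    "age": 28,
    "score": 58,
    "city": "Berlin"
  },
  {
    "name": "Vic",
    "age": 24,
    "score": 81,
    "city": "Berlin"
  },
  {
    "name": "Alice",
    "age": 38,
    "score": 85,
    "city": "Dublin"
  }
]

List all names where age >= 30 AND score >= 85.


Checking both conditions:
  Zane (age=56, score=61) -> no
  Sam (age=37, score=99) -> YES
  Rosa (age=22, score=78) -> no
  Leo (age=24, score=62) -> no
  Karen (age=42, score=61) -> no
  Bea (age=46, score=53) -> no
  Eve (age=28, score=58) -> no
  Vic (age=24, score=81) -> no
  Alice (age=38, score=85) -> YES


ANSWER: Sam, Alice


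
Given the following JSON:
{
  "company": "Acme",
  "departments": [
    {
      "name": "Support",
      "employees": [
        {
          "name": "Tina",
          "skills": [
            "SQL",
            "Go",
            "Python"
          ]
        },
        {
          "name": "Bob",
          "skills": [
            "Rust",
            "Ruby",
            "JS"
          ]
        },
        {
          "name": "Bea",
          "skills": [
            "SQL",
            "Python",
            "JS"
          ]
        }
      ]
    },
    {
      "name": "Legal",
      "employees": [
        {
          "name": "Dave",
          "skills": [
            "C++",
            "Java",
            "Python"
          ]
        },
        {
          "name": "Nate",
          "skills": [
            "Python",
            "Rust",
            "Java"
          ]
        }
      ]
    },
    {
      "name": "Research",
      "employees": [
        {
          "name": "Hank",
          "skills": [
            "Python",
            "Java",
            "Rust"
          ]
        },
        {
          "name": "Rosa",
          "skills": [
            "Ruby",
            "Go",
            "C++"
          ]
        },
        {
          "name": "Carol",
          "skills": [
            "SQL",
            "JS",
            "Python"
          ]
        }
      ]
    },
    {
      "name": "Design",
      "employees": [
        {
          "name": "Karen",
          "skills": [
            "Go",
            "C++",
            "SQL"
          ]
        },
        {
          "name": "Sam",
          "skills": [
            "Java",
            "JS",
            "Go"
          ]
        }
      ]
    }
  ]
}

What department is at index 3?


Path: departments[3].name
Value: Design

ANSWER: Design


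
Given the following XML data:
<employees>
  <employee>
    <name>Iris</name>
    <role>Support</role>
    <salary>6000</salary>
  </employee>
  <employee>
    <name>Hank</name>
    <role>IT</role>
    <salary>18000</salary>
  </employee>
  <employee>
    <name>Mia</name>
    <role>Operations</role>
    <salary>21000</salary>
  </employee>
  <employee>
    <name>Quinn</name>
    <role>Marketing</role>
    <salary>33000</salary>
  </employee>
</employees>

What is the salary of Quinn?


Searching for <employee> with <name>Quinn</name>
Found at position 4
<salary>33000</salary>

ANSWER: 33000


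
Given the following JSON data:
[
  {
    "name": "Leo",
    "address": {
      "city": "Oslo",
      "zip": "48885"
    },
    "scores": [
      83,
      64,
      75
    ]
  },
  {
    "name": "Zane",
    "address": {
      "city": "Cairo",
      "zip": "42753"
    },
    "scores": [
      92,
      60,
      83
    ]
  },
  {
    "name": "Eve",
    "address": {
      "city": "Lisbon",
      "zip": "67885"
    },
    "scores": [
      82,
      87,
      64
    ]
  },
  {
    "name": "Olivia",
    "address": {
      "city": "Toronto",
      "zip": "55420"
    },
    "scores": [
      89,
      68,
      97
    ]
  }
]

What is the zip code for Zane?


Path: records[1].address.zip
Value: 42753

ANSWER: 42753


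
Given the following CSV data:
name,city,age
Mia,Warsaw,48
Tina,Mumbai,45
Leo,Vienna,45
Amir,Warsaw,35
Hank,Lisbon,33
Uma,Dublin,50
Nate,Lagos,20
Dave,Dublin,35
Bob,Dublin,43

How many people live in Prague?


Scanning city column for 'Prague':
Total matches: 0

ANSWER: 0


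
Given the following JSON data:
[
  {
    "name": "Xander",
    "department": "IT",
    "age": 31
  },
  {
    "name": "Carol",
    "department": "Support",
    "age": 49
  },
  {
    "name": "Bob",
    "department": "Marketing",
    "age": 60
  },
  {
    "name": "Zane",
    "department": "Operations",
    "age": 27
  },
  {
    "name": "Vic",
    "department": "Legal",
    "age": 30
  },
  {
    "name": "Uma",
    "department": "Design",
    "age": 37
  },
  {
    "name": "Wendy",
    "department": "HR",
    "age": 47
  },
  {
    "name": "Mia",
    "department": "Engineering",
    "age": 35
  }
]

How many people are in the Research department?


Scanning records for department = Research
  No matches found
Count: 0

ANSWER: 0


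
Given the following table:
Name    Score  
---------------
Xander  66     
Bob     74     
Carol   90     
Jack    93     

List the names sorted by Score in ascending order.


Sorting by Score (ascending):
  Xander: 66
  Bob: 74
  Carol: 90
  Jack: 93


ANSWER: Xander, Bob, Carol, Jack


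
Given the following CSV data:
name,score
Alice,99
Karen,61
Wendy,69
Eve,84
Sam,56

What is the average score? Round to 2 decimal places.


Scores: 99, 61, 69, 84, 56
Sum = 369
Count = 5
Average = 369 / 5 = 73.80

ANSWER: 73.80


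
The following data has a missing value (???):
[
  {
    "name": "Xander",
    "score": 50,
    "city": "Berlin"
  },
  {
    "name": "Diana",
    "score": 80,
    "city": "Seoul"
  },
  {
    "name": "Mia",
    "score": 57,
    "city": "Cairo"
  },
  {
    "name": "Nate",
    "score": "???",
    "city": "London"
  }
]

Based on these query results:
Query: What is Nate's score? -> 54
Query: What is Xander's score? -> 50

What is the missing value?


The missing value is Nate's score
From query: Nate's score = 54

ANSWER: 54


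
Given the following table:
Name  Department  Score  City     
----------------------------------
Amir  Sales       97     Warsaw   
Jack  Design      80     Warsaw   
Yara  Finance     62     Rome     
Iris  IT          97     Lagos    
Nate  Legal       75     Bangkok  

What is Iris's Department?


Row 4: Iris
Department = IT

ANSWER: IT


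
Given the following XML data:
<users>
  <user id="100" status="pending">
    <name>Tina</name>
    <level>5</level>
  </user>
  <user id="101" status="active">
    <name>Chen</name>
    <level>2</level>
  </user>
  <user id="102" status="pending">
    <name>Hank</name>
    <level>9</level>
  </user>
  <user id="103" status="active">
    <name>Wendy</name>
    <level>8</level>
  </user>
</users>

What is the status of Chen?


Finding user with name = Chen
user id="101" status="active"

ANSWER: active


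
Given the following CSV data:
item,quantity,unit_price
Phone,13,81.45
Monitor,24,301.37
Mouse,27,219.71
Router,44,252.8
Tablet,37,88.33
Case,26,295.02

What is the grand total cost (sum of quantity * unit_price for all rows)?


Computing row totals:
  Phone: 13 * 81.45 = 1058.85
  Monitor: 24 * 301.37 = 7232.88
  Mouse: 27 * 219.71 = 5932.17
  Router: 44 * 252.8 = 11123.2
  Tablet: 37 * 88.33 = 3268.21
  Case: 26 * 295.02 = 7670.52
Grand total = 1058.85 + 7232.88 + 5932.17 + 11123.2 + 3268.21 + 7670.52 = 36285.83

ANSWER: 36285.83


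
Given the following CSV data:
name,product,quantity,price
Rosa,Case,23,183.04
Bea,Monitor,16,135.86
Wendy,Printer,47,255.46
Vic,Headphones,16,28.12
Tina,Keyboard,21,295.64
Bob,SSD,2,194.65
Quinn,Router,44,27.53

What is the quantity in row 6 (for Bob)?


Row 6: Bob
Column 'quantity' = 2

ANSWER: 2


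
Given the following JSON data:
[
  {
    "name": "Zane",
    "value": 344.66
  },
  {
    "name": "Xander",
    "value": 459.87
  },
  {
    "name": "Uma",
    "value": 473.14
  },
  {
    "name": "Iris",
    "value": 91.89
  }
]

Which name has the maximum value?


Comparing values:
  Zane: 344.66
  Xander: 459.87
  Uma: 473.14
  Iris: 91.89
Maximum: Uma (473.14)

ANSWER: Uma


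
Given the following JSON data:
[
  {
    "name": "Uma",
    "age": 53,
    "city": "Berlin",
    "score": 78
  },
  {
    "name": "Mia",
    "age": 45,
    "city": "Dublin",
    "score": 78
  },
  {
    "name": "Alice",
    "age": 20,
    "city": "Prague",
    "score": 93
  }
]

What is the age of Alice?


Looking up record where name = Alice
Record index: 2
Field 'age' = 20

ANSWER: 20


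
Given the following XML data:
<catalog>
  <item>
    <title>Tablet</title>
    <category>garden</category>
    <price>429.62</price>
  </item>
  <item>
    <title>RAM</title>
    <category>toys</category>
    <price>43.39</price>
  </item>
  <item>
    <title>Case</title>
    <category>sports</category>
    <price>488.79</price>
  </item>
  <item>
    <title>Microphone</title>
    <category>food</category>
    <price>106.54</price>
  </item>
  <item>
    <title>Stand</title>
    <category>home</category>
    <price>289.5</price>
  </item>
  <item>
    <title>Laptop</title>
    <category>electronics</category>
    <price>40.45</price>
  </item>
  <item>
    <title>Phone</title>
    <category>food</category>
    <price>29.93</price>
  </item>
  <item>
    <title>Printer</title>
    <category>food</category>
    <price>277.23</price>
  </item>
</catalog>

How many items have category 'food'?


Scanning <item> elements for <category>food</category>:
  Item 4: Microphone -> MATCH
  Item 7: Phone -> MATCH
  Item 8: Printer -> MATCH
Count: 3

ANSWER: 3


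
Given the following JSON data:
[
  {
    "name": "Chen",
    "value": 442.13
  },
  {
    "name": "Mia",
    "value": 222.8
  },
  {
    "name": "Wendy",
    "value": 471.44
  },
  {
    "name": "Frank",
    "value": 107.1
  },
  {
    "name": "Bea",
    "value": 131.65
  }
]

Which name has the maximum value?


Comparing values:
  Chen: 442.13
  Mia: 222.8
  Wendy: 471.44
  Frank: 107.1
  Bea: 131.65
Maximum: Wendy (471.44)

ANSWER: Wendy


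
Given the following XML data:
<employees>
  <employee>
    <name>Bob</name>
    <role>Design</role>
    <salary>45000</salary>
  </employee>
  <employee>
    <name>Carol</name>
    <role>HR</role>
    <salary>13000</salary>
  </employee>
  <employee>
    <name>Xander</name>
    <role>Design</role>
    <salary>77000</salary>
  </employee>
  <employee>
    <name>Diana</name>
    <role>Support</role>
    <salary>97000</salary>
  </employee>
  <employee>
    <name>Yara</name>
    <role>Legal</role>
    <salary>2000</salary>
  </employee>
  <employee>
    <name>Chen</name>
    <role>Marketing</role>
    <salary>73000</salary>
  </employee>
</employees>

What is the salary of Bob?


Searching for <employee> with <name>Bob</name>
Found at position 1
<salary>45000</salary>

ANSWER: 45000


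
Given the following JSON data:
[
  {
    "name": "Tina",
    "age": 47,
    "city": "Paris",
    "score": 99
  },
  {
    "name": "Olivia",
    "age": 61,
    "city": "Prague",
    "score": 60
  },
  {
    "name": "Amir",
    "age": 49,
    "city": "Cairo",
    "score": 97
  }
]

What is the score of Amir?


Looking up record where name = Amir
Record index: 2
Field 'score' = 97

ANSWER: 97


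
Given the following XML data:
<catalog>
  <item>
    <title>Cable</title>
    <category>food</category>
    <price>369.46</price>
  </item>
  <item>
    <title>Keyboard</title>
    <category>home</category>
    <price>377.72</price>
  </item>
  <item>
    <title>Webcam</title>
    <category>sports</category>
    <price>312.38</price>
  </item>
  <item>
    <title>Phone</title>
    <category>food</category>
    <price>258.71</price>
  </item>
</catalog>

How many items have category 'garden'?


Scanning <item> elements for <category>garden</category>:
Count: 0

ANSWER: 0


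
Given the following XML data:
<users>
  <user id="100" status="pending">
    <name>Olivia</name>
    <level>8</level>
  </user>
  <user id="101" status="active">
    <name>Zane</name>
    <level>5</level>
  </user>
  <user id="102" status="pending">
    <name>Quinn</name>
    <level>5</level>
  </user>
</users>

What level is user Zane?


Finding user: Zane
<level>5</level>

ANSWER: 5


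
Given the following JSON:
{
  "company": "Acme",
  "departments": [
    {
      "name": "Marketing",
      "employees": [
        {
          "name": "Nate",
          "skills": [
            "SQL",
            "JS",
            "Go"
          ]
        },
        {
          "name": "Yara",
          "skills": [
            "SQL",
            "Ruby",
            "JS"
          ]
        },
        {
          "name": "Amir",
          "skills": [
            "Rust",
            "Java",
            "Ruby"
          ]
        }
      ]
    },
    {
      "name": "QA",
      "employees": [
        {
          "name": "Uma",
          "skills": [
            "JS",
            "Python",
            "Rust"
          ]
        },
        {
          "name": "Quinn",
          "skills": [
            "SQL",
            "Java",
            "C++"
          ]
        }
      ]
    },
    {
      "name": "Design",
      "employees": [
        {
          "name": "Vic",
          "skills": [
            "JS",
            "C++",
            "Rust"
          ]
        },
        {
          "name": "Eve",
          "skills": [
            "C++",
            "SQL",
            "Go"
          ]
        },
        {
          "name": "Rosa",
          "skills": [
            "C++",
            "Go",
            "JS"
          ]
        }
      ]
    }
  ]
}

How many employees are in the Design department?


Path: departments[2].employees
Count: 3

ANSWER: 3


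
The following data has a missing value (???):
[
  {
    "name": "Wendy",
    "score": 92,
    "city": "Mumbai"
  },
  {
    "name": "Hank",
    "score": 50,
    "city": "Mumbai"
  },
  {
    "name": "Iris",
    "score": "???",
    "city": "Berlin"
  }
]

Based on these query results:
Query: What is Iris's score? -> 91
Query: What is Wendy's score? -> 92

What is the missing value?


The missing value is Iris's score
From query: Iris's score = 91

ANSWER: 91


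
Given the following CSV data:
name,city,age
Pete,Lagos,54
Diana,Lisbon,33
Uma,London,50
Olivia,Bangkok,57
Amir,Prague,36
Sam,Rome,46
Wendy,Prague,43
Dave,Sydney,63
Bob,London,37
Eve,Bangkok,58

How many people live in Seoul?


Scanning city column for 'Seoul':
Total matches: 0

ANSWER: 0


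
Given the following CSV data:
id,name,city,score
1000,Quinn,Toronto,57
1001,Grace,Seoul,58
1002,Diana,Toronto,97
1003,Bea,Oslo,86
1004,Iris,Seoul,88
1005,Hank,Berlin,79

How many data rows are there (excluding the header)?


Counting rows (excluding header):
Header: id,name,city,score
Data rows: 6

ANSWER: 6


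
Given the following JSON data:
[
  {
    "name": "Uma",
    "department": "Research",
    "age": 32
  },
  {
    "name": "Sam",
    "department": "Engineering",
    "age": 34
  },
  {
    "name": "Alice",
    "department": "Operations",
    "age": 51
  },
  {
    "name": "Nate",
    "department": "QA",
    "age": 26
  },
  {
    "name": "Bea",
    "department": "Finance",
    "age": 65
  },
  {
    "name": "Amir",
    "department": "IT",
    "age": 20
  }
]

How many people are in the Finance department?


Scanning records for department = Finance
  Record 4: Bea
Count: 1

ANSWER: 1


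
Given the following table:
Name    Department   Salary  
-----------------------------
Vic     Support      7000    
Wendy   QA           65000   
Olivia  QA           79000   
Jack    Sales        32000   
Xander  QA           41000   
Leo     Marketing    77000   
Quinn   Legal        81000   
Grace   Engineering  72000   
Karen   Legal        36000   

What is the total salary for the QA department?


QA department members:
  Wendy: 65000
  Olivia: 79000
  Xander: 41000
Total = 65000 + 79000 + 41000 = 185000

ANSWER: 185000


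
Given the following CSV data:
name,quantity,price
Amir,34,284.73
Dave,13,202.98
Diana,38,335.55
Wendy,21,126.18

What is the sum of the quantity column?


Values in 'quantity' column:
  Row 1: 34
  Row 2: 13
  Row 3: 38
  Row 4: 21
Sum = 34 + 13 + 38 + 21 = 106

ANSWER: 106


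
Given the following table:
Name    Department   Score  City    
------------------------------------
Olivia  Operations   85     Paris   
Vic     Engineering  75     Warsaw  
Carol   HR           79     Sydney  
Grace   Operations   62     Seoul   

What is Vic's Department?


Row 2: Vic
Department = Engineering

ANSWER: Engineering


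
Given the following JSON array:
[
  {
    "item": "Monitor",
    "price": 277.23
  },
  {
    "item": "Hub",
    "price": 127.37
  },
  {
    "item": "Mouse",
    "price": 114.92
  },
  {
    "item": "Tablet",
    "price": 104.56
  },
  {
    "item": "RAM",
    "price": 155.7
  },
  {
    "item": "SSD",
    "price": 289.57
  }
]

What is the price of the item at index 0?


Array index 0 -> Monitor
price = 277.23

ANSWER: 277.23


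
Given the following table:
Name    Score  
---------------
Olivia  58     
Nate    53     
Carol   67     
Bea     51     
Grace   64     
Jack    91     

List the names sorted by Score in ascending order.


Sorting by Score (ascending):
  Bea: 51
  Nate: 53
  Olivia: 58
  Grace: 64
  Carol: 67
  Jack: 91


ANSWER: Bea, Nate, Olivia, Grace, Carol, Jack


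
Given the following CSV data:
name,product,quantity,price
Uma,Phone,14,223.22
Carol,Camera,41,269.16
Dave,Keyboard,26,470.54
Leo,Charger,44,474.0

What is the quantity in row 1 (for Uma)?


Row 1: Uma
Column 'quantity' = 14

ANSWER: 14


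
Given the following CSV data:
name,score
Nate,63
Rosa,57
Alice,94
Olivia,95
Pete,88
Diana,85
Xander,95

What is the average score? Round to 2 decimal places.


Scores: 63, 57, 94, 95, 88, 85, 95
Sum = 577
Count = 7
Average = 577 / 7 = 82.43

ANSWER: 82.43
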